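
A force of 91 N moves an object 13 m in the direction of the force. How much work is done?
W = Fd = 91×13 = 1183.0 J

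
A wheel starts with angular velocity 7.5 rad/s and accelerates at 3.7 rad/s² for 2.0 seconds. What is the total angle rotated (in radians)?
θ = ω₀t + ½αt² = 7.5×2.0 + ½×3.7×2.0² = 22.4 rad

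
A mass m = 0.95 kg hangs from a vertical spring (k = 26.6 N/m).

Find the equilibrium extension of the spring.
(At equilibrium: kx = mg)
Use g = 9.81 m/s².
x_eq = mg/k = 0.95×9.81/26.6 = 0.3504 m = 35.04 cm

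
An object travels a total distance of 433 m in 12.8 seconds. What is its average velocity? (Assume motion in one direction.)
v_avg = Δd / Δt = 433 / 12.8 = 33.83 m/s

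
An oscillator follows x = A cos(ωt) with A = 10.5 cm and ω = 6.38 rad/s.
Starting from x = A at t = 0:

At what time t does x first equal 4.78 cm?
cos(ωt) = x/A = 4.78/10.5 = 0.4552
ωt = arccos(0.4552) = 1.098 rad
t = 1.098/6.38 = 0.1721 s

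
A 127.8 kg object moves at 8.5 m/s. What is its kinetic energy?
KE = ½mv² = ½×127.8×8.5² = 4616.775 J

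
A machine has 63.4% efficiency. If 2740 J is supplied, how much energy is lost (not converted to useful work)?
W_out = η × W_in = 0.634×2740 = 1737.2 J
W_lost = W_in − W_out = 2740 − 1737.2 = 1002.8 J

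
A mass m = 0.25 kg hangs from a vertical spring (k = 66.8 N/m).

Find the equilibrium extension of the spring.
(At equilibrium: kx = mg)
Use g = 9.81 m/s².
x_eq = mg/k = 0.25×9.81/66.8 = 0.03671 m = 3.671 cm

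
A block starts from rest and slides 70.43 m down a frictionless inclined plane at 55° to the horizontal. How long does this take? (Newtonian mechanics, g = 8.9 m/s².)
a = g sin(θ) = 8.9 × sin(55°) = 7.29 m/s²
t = √(2d/a) = √(2 × 70.43 / 7.29) = 4.4 s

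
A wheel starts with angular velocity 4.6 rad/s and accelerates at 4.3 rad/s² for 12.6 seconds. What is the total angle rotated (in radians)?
θ = ω₀t + ½αt² = 4.6×12.6 + ½×4.3×12.6² = 399.29 rad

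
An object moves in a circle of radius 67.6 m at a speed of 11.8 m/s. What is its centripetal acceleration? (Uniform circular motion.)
a_c = v²/r = 11.8²/67.6 = 139.24/67.6 = 2.06 m/s²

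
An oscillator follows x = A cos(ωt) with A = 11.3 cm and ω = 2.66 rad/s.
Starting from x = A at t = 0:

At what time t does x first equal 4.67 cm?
cos(ωt) = x/A = 4.67/11.3 = 0.4133
ωt = arccos(0.4133) = 1.145 rad
t = 1.145/2.66 = 0.4304 s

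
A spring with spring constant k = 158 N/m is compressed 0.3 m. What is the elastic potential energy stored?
PE = ½kx² = ½×158×0.3² = 7.11 J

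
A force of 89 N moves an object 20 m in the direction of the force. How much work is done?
W = Fd = 89×20 = 1780.0 J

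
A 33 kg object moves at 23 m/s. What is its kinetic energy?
KE = ½mv² = ½×33×23² = 8728.5 J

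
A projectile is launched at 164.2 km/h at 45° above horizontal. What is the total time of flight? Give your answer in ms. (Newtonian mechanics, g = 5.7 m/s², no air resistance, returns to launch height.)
T = 2v₀sin(θ)/g (with unit conversion) = 11320.0 ms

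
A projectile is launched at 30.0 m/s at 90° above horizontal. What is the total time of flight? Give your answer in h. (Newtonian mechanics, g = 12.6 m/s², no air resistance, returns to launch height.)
T = 2v₀sin(θ)/g (with unit conversion) = 0.001323 h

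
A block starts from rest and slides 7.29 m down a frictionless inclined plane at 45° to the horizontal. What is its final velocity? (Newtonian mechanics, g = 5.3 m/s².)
a = g sin(θ) = 5.3 × sin(45°) = 3.75 m/s²
v = √(2ad) = √(2 × 3.75 × 7.29) = 7.39 m/s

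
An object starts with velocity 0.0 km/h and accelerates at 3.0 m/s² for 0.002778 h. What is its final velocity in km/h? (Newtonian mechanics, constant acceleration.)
v = v₀ + at (with unit conversion) = 108.0 km/h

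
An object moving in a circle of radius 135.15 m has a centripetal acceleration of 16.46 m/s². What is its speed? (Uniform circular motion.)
v = √(a_c × r) = √(16.46 × 135.15) = 47.17 m/s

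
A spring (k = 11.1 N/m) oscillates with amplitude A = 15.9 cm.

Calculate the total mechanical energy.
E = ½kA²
E = ½kA² = ½×11.1×(0.159)² = 0.1403 J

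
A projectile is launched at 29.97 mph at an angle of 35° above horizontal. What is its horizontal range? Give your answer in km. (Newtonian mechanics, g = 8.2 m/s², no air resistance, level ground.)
R = v₀² sin(2θ) / g (with unit conversion) = 0.02057 km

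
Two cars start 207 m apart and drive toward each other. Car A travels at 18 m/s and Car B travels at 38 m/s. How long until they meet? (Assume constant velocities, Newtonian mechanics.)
Combined speed: v_combined = 18 + 38 = 56 m/s
Time to meet: t = d/56 = 207/56 = 3.7 s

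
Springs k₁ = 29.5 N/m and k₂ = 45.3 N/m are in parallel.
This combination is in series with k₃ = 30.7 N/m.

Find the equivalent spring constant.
k₁₂ = k₁ + k₂ = 74.8 N/m (parallel)
1/k_eq = 1/k₁₂ + 1/k₃ → k_eq = 21.77 N/m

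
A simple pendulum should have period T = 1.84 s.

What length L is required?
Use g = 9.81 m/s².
T = 2π√(L/g) → L = g(T/2π)² = 9.81×(1.84/2π)² = 0.8413 m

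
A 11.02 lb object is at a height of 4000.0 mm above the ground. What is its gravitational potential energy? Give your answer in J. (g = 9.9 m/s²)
PE = mgh = 4.999 kg × 9.9 m/s² × 4 m = 197.9 J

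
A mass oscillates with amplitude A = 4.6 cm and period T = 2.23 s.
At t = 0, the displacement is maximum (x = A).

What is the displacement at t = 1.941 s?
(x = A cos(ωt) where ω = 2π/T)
ω = 2π/T = 2π/2.23 = 2.818 rad/s
x = A cos(ωt) = 4.6×cos(2.818×1.941) = 3.157 cm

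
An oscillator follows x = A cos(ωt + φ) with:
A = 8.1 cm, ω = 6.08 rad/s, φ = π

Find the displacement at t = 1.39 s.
x = A cos(ωt + φ) = 8.1×cos(6.08×1.39 + π) = 4.555 cm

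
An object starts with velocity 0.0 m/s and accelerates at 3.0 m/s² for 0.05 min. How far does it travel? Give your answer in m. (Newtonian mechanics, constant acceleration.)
d = v₀t + ½at² (with unit conversion) = 13.5 m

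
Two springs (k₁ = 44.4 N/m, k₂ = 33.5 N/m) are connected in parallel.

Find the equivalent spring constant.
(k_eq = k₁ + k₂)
k_eq = k₁ + k₂ = 44.4 + 33.5 = 77.9 N/m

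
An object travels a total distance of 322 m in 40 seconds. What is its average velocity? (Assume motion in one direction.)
v_avg = Δd / Δt = 322 / 40 = 8.05 m/s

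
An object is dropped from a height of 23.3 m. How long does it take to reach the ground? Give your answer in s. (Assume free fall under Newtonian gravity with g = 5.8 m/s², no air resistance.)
t = √(2h/g) = 2.835 s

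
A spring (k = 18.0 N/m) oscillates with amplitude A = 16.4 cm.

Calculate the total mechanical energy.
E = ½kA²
E = ½kA² = ½×18.0×(0.164)² = 0.2421 J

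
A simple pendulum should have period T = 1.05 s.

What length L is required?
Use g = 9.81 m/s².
T = 2π√(L/g) → L = g(T/2π)² = 9.81×(1.05/2π)² = 0.274 m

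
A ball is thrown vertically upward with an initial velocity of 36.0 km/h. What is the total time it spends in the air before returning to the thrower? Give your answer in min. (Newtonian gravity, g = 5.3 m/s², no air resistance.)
t_total = 2v₀/g (with unit conversion) = 0.06289 min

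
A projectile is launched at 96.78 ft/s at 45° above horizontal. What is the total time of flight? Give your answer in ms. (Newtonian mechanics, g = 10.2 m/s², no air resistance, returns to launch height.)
T = 2v₀sin(θ)/g (with unit conversion) = 4090.0 ms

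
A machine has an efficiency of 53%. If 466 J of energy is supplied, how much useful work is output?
W_out = η × W_in = 0.53 × 466 = 246.98 J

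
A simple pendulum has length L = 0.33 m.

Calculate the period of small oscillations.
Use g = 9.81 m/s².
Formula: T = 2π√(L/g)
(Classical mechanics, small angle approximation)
T = 2π√(L/g) = 2π√(0.33/9.81) = 1.152 s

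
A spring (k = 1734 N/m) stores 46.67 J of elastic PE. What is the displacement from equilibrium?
PE = ½kx² → x = √(2PE/k) = √(2×46.67/1734) = 0.232 m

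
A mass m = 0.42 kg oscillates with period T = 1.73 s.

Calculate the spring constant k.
T = 2π√(m/k) → k = m(2π/T)² = 0.42×(2π/1.73)² = 5.54 N/m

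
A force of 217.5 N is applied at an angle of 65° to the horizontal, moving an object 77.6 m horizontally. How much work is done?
W = Fd cosθ = 217.5×77.6×cos(65°) = 7133.0 J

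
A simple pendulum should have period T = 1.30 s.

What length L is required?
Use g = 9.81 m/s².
T = 2π√(L/g) → L = g(T/2π)² = 9.81×(1.3/2π)² = 0.4199 m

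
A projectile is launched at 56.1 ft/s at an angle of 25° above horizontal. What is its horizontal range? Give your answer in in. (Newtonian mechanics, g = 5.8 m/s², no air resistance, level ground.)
R = v₀² sin(2θ) / g (with unit conversion) = 1520.0 in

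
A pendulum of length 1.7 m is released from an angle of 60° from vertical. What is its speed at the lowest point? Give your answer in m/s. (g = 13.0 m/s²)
h = L(1 − cosθ) = 1.7×(1 − cos60°) = 0.85 m
v = √(2gh) = √(2×13.0×0.85) = 4.701 m/s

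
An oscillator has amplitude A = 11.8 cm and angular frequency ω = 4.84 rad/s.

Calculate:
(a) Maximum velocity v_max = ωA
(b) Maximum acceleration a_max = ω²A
v_max = ωA = 4.84×0.118 = 0.5711 m/s
a_max = ω²A = 4.84²×0.118 = 2.764 m/s²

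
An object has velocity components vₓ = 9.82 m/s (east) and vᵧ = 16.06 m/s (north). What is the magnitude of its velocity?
|v| = √(vₓ² + vᵧ²) = √(9.82² + 16.06²) = √(354.356) = 18.82 m/s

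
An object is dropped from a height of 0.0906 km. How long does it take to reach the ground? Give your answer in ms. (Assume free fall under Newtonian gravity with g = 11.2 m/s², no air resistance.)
t = √(2h/g) (with unit conversion) = 4022.0 ms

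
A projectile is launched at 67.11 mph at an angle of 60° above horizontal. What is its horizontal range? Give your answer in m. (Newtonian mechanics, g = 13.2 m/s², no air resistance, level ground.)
R = v₀² sin(2θ) / g (with unit conversion) = 59.05 m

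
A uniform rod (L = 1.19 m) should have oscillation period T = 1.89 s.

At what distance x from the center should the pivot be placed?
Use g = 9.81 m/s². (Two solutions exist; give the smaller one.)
T = 2π√((L²/12 + x²)/(gx)). Let c = T²g/(4π²) = 0.8876.
x² − cx + L²/12 = 0 → x = (c − √(c² − L²/3))/2 = 0.1628 m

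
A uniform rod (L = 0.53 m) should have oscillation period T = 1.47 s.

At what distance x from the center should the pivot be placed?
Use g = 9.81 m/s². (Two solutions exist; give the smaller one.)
T = 2π√((L²/12 + x²)/(gx)). Let c = T²g/(4π²) = 0.537.
x² − cx + L²/12 = 0 → x = (c − √(c² − L²/3))/2 = 0.04786 m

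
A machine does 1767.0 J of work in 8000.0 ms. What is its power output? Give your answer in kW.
P = W/t = 1767 J / 8 s = 220.9 W = 0.2209 kW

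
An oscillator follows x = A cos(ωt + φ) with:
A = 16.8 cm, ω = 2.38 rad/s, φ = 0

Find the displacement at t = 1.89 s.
x = A cos(ωt + φ) = 16.8×cos(2.38×1.89 + 0) = -3.571 cm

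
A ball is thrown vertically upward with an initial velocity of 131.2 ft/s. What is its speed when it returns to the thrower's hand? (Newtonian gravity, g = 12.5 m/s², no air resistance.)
By conservation of energy, the ball returns at the same speed = 131.2 ft/s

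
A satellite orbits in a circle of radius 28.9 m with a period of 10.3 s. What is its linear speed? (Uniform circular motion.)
v = 2πr/T = 2π×28.9/10.3 = 17.63 m/s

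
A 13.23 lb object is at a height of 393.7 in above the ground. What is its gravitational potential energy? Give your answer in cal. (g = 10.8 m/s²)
PE = mgh = 6.001 kg × 10.8 m/s² × 10 m = 648.1 J = 154.9 cal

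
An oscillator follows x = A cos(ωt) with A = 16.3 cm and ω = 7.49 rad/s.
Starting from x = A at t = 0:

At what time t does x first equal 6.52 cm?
cos(ωt) = x/A = 6.52/16.3 = 0.4
ωt = arccos(0.4) = 1.159 rad
t = 1.159/7.49 = 0.1548 s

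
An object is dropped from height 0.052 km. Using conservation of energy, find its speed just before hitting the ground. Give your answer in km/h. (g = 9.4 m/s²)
mgh = ½mv² → v = √(2gh) = √(2×9.4×52) = 31.27 m/s = 112.6 km/h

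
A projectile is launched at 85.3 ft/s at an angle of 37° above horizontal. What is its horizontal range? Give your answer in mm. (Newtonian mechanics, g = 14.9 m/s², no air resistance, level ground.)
R = v₀² sin(2θ) / g (with unit conversion) = 43610.0 mm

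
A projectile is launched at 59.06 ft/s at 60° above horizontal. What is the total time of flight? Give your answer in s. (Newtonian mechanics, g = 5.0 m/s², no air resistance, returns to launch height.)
T = 2v₀sin(θ)/g (with unit conversion) = 6.236 s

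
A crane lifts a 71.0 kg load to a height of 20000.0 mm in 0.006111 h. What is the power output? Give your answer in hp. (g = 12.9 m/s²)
W = mgh = 71×12.9×20 = 1.832e+04 J
P = W/t = 1.832e+04/22 = 832.7 W = 1.117 hp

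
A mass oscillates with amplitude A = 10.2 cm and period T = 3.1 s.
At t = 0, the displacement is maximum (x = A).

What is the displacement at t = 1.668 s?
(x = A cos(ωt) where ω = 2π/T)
ω = 2π/T = 2π/3.1 = 2.027 rad/s
x = A cos(ωt) = 10.2×cos(2.027×1.668) = -9.91 cm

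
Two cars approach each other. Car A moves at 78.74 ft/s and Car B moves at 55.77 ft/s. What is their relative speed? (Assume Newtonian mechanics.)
v_rel = v_A + v_B = 78.74 + 55.77 = 134.5 ft/s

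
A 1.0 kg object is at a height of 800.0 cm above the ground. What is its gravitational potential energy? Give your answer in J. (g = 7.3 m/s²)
PE = mgh = 1 kg × 7.3 m/s² × 8 m = 58.4 J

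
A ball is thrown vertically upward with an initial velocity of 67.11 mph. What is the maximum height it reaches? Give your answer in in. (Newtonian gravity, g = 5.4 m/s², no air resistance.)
h_max = v₀²/(2g) (with unit conversion) = 3281.0 in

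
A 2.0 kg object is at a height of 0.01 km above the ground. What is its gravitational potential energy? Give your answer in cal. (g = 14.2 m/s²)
PE = mgh = 2 kg × 14.2 m/s² × 10 m = 284 J = 67.88 cal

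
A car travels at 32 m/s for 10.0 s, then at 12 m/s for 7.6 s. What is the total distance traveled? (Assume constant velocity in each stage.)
d₁ = v₁t₁ = 32 × 10.0 = 320 m
d₂ = v₂t₂ = 12 × 7.6 = 91.2 m
d_total = 320 + 91.2 = 411.2 m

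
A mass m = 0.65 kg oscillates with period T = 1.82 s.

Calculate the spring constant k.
T = 2π√(m/k) → k = m(2π/T)² = 0.65×(2π/1.82)² = 7.747 N/m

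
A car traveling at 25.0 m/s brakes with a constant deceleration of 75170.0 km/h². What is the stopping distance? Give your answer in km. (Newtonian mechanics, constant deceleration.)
d = v₀² / (2a) (with unit conversion) = 0.05388 km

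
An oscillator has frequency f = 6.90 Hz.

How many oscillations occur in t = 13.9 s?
n = f×t = 6.9×13.9 = 95.91 oscillations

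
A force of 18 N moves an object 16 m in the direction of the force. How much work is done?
W = Fd = 18×16 = 288.0 J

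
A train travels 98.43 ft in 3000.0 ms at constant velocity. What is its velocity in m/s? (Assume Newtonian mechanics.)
v = d/t (with unit conversion) = 10.0 m/s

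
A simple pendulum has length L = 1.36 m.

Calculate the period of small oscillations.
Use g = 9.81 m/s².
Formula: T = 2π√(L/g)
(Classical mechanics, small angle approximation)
T = 2π√(L/g) = 2π√(1.36/9.81) = 2.339 s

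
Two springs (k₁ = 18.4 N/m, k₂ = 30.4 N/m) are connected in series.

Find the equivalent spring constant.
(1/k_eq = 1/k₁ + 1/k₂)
1/k_eq = 1/18.4 + 1/30.4 = 0.087243; k_eq = 11.46 N/m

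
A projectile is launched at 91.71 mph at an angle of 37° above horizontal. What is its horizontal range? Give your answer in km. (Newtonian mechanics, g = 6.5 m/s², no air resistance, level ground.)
R = v₀² sin(2θ) / g (with unit conversion) = 0.2486 km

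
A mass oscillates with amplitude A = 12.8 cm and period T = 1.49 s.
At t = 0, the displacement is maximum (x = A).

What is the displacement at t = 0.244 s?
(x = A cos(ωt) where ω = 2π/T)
ω = 2π/T = 2π/1.49 = 4.217 rad/s
x = A cos(ωt) = 12.8×cos(4.217×0.244) = 6.601 cm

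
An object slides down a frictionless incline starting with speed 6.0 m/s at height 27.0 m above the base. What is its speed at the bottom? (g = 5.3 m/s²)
½mv₀² + mgh = ½mv² → v = √(v₀² + 2gh) = √(6² + 2×5.3×27) = 17.95 m/s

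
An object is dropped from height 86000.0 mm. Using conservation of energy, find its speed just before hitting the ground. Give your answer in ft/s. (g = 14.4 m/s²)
mgh = ½mv² → v = √(2gh) = √(2×14.4×86) = 49.77 m/s = 163.3 ft/s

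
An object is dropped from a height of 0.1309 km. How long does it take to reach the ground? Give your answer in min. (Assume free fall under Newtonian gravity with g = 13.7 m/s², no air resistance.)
t = √(2h/g) (with unit conversion) = 0.07286 min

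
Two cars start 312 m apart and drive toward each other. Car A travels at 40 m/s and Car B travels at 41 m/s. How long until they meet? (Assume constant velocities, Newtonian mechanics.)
Combined speed: v_combined = 40 + 41 = 81 m/s
Time to meet: t = d/81 = 312/81 = 3.85 s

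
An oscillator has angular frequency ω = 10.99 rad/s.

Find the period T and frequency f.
T = 2π/ω = 2π/10.99 = 0.5717 s; f = ω/2π = 1.749 Hz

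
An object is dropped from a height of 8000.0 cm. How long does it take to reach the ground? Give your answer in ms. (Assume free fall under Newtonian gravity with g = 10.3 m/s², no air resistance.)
t = √(2h/g) (with unit conversion) = 3941.0 ms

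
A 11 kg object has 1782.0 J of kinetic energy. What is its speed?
KE = ½mv² → v = √(2KE/m) = √(2×1782.0/11) = 18.0 m/s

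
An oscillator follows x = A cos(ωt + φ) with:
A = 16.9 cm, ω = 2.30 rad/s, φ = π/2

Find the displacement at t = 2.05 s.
x = A cos(ωt + φ) = 16.9×cos(2.3×2.05 + π/2) = 16.9 cm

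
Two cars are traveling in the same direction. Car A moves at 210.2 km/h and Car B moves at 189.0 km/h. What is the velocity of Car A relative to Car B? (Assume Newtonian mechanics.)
v_rel = v_A - v_B = 210.2 - 189.0 = 21.2 km/h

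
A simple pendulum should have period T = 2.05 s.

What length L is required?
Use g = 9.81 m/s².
T = 2π√(L/g) → L = g(T/2π)² = 9.81×(2.05/2π)² = 1.044 m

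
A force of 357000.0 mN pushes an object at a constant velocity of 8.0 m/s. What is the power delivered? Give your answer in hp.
P = Fv = 357 N × 8 m/s = 2856 W = 3.83 hp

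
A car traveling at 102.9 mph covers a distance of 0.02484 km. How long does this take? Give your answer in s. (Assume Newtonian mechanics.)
t = d/v (with unit conversion) = 0.54 s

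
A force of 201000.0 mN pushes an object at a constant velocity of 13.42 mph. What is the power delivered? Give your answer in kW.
P = Fv = 201 N × 5.999 m/s = 1206 W = 1.206 kW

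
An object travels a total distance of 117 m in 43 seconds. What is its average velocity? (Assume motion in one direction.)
v_avg = Δd / Δt = 117 / 43 = 2.72 m/s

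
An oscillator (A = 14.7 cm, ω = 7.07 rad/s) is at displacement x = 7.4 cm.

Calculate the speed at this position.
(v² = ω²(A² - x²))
v = ω√(A² − x²) = 7.07×√(0.147² − 0.074²) = 0.898 m/s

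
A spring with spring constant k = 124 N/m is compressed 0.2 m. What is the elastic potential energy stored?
PE = ½kx² = ½×124×0.2² = 2.48 J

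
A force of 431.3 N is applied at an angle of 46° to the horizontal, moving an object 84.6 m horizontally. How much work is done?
W = Fd cosθ = 431.3×84.6×cos(46°) = 25347.0 J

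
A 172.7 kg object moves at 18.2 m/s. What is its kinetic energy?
KE = ½mv² = ½×172.7×18.2² = 28602.57 J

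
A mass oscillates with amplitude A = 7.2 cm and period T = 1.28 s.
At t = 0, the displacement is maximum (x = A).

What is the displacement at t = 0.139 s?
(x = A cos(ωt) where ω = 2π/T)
ω = 2π/T = 2π/1.28 = 4.909 rad/s
x = A cos(ωt) = 7.2×cos(4.909×0.139) = 5.588 cm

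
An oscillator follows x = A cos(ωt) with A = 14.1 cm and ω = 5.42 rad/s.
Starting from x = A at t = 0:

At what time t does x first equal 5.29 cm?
cos(ωt) = x/A = 5.29/14.1 = 0.3752
ωt = arccos(0.3752) = 1.186 rad
t = 1.186/5.42 = 0.2189 s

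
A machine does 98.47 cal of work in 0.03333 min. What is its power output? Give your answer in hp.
P = W/t = 412 J / 2 s = 206 W = 0.2763 hp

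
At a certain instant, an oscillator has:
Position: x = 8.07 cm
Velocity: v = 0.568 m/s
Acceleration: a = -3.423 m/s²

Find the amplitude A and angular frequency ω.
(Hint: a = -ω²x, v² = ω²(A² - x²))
a = −ω²x → ω = √(|a|/x) = √(3.423/0.0807) = 6.513 rad/s
v² = ω²(A² − x²) → A = √(x² + v²/ω²) = √(0.0807² + 0.568²/6.513²) = 0.1188 m = 11.88 cm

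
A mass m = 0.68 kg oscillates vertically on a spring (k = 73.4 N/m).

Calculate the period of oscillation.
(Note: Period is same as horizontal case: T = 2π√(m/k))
T = 2π√(m/k) = 2π√(0.68/73.4) = 0.6048 s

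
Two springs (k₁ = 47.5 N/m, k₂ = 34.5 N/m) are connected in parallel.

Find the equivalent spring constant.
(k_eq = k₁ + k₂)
k_eq = k₁ + k₂ = 47.5 + 34.5 = 82 N/m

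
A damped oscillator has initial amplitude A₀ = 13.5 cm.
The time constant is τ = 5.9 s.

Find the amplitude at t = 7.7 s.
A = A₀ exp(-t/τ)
A = A₀ exp(−t/τ) = 13.5×exp(−7.7/5.9) = 3.661 cm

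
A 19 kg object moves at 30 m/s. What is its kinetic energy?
KE = ½mv² = ½×19×30² = 8550.0 J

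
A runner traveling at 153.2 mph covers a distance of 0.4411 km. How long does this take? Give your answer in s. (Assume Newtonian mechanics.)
t = d/v (with unit conversion) = 6.441 s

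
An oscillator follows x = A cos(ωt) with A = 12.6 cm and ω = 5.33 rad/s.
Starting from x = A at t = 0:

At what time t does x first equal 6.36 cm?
cos(ωt) = x/A = 6.36/12.6 = 0.5048
ωt = arccos(0.5048) = 1.042 rad
t = 1.042/5.33 = 0.1954 s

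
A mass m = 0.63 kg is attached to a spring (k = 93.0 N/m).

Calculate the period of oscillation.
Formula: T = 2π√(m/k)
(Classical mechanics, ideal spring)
T = 2π√(m/k) = 2π√(0.63/93.0) = 0.5171 s; f = 1/T = 1.934 Hz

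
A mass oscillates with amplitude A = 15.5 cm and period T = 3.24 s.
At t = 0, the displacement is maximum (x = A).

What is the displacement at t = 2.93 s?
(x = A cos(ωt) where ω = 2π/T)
ω = 2π/T = 2π/3.24 = 1.939 rad/s
x = A cos(ωt) = 15.5×cos(1.939×2.93) = 12.78 cm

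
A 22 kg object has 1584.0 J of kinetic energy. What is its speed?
KE = ½mv² → v = √(2KE/m) = √(2×1584.0/22) = 12.0 m/s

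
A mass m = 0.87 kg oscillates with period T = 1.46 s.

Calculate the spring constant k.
T = 2π√(m/k) → k = m(2π/T)² = 0.87×(2π/1.46)² = 16.11 N/m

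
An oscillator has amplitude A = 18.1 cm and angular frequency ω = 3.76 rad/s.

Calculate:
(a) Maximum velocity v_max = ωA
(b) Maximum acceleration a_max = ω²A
v_max = ωA = 3.76×0.181 = 0.6806 m/s
a_max = ω²A = 3.76²×0.181 = 2.559 m/s²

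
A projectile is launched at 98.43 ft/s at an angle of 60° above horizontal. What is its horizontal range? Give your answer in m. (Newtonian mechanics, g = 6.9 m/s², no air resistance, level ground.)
R = v₀² sin(2θ) / g (with unit conversion) = 113.0 m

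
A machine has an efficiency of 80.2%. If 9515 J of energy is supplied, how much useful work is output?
W_out = η × W_in = 0.802 × 9515 = 7631.0 J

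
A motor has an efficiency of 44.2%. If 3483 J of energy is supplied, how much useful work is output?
W_out = η × W_in = 0.442 × 3483 = 1539.5 J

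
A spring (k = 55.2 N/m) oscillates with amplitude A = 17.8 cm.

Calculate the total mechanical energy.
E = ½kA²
E = ½kA² = ½×55.2×(0.178)² = 0.8745 J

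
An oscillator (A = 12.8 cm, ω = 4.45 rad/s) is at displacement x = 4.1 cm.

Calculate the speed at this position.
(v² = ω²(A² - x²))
v = ω√(A² − x²) = 4.45×√(0.128² − 0.041²) = 0.5396 m/s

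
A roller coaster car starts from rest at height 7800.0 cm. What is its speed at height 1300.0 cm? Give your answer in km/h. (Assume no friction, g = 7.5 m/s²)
mgh₁ = ½mv₂² + mgh₂ → v₂ = √(2g(h₁−h₂)) = √(2×7.5×(78−13)) = 31.22 m/s = 112.4 km/h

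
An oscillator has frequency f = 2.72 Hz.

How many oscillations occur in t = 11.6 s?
n = f×t = 2.72×11.6 = 31.55 oscillations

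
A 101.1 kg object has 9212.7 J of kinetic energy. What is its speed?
KE = ½mv² → v = √(2KE/m) = √(2×9212.7/101.1) = 13.5 m/s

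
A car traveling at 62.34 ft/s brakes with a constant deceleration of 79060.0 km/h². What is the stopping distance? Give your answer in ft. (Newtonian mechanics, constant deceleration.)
d = v₀² / (2a) (with unit conversion) = 97.09 ft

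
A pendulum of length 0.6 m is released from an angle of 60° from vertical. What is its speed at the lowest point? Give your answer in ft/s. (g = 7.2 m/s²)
h = L(1 − cosθ) = 0.6×(1 − cos60°) = 0.3 m
v = √(2gh) = √(2×7.2×0.3) = 2.078 m/s = 6.819 ft/s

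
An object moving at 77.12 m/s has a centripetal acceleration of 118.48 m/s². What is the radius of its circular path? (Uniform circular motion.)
r = v²/a_c = 77.12²/118.48 = 50.2 m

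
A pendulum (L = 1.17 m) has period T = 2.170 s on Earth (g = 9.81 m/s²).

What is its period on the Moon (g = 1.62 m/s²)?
T = 2π√(L/g), so T_moon/T_earth = √(g_earth/g_moon)
T_moon = 2π√(1.17/1.62) = 5.34 s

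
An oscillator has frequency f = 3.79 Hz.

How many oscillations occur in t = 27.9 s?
n = f×t = 3.79×27.9 = 105.7 oscillations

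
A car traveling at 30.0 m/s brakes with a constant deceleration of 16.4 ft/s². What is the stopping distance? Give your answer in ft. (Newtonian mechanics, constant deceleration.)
d = v₀² / (2a) (with unit conversion) = 295.4 ft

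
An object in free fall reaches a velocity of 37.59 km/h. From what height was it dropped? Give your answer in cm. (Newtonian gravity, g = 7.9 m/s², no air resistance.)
h = v²/(2g) (with unit conversion) = 690.1 cm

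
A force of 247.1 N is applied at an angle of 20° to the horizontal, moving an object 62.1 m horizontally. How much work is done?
W = Fd cosθ = 247.1×62.1×cos(20°) = 14419.0 J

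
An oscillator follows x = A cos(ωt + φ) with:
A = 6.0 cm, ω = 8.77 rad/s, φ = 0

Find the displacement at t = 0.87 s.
x = A cos(ωt + φ) = 6.0×cos(8.77×0.87 + 0) = 1.333 cm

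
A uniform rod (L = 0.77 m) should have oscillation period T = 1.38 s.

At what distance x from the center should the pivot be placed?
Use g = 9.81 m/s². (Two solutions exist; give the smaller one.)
T = 2π√((L²/12 + x²)/(gx)). Let c = T²g/(4π²) = 0.4732.
x² − cx + L²/12 = 0 → x = (c − √(c² − L²/3))/2 = 0.1555 m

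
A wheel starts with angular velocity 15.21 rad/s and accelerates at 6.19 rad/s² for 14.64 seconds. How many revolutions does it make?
θ = ω₀t + ½αt² = 15.21×14.64 + ½×6.19×14.64² = 886.02 rad
Revolutions = θ/(2π) = 886.02/(2π) = 141.02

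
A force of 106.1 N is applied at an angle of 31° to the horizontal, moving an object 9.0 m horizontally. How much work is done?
W = Fd cosθ = 106.1×9.0×cos(31°) = 818.51 J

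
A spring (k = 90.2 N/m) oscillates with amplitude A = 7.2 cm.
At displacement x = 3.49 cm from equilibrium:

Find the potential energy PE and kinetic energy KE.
E_total = ½kA² = ½×90.2×(0.072)² = 0.2338 J
PE = ½kx² = ½×90.2×(0.0349)² = 0.05493 J
KE = E_total − PE = 0.1789 J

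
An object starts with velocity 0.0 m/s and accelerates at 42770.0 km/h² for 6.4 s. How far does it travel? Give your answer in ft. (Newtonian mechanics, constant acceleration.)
d = v₀t + ½at² (with unit conversion) = 221.7 ft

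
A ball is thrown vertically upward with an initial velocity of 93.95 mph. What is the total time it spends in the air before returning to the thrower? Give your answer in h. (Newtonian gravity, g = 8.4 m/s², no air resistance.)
t_total = 2v₀/g (with unit conversion) = 0.002778 h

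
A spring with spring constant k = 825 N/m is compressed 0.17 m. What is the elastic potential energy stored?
PE = ½kx² = ½×825×0.17² = 11.92 J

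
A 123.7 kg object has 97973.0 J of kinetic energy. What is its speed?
KE = ½mv² → v = √(2KE/m) = √(2×97973.0/123.7) = 39.8 m/s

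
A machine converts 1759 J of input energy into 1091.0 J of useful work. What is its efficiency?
η = W_out/W_in = 1091.0/1759 = 0.6202 = 62.02%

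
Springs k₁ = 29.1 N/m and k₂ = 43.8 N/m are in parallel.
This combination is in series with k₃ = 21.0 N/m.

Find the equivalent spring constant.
k₁₂ = k₁ + k₂ = 72.9 N/m (parallel)
1/k_eq = 1/k₁₂ + 1/k₃ → k_eq = 16.3 N/m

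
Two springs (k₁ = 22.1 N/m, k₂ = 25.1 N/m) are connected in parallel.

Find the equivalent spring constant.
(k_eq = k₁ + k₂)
k_eq = k₁ + k₂ = 22.1 + 25.1 = 47.2 N/m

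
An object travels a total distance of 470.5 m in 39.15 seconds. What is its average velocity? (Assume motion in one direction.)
v_avg = Δd / Δt = 470.5 / 39.15 = 12.02 m/s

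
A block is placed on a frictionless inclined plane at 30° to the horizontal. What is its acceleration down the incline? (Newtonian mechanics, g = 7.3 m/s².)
a = g sin(θ) = 7.3 × sin(30°) = 7.3 × 0.5 = 3.65 m/s²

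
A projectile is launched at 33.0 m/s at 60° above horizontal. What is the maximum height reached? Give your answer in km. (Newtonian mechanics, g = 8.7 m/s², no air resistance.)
H = v₀²sin²(θ)/(2g) (with unit conversion) = 0.04694 km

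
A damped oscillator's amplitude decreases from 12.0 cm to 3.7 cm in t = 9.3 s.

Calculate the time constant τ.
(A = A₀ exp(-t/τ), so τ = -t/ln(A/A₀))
A/A₀ = 3.7/12.0 = 0.3083; ln(A/A₀) = -1.177
τ = −t/ln(A/A₀) = −9.3/-1.177 = 7.904 s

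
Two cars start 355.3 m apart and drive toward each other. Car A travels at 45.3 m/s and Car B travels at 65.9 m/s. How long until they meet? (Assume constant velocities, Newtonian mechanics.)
Combined speed: v_combined = 45.3 + 65.9 = 111.2 m/s
Time to meet: t = d/111.2 = 355.3/111.2 = 3.2 s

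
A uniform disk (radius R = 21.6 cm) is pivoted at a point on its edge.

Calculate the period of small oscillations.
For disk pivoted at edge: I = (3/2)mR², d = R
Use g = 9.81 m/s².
I/m = (3/2)R² = 0.06998 m²; d = R = 0.216 m
T = 2π√((3/2)R²/(gR)) = 2π√(3R/(2g)) = 1.142 s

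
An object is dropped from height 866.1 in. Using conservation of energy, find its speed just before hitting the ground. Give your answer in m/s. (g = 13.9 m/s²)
mgh = ½mv² → v = √(2gh) = √(2×13.9×22) = 24.73 m/s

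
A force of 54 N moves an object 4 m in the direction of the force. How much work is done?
W = Fd = 54×4 = 216.0 J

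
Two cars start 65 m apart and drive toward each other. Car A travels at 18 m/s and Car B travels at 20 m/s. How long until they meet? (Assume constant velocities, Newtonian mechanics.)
Combined speed: v_combined = 18 + 20 = 38 m/s
Time to meet: t = d/38 = 65/38 = 1.71 s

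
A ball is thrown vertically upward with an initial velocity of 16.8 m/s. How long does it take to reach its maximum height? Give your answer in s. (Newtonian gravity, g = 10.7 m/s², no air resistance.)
t_up = v₀/g = 1.57 s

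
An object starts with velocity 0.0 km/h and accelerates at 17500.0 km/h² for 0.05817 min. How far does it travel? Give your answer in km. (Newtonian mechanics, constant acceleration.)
d = v₀t + ½at² (with unit conversion) = 0.008224 km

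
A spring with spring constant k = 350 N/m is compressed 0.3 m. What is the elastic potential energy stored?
PE = ½kx² = ½×350×0.3² = 15.75 J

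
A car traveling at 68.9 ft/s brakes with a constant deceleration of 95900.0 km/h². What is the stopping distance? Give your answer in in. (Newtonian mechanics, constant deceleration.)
d = v₀² / (2a) (with unit conversion) = 1173.0 in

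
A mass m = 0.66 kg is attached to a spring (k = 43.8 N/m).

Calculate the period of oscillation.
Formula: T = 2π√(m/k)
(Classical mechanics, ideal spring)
T = 2π√(m/k) = 2π√(0.66/43.8) = 0.7713 s; f = 1/T = 1.297 Hz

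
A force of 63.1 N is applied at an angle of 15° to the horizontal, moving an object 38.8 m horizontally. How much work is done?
W = Fd cosθ = 63.1×38.8×cos(15°) = 2364.9 J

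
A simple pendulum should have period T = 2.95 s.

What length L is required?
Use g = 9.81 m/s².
T = 2π√(L/g) → L = g(T/2π)² = 9.81×(2.95/2π)² = 2.162 m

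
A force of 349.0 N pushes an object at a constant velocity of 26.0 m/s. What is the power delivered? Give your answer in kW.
P = Fv = 349 N × 26 m/s = 9074 W = 9.074 kW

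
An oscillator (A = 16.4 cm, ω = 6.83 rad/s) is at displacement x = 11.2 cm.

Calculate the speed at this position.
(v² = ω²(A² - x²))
v = ω√(A² − x²) = 6.83×√(0.164² − 0.112²) = 0.8182 m/s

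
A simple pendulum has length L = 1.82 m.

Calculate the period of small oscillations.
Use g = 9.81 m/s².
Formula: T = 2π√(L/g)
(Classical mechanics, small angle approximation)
T = 2π√(L/g) = 2π√(1.82/9.81) = 2.706 s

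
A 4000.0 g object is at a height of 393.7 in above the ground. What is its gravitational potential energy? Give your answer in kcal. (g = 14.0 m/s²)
PE = mgh = 4 kg × 14.0 m/s² × 10 m = 560 J = 0.1338 kcal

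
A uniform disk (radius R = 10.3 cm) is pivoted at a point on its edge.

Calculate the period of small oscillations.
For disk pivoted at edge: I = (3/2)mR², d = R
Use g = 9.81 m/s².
I/m = (3/2)R² = 0.01591 m²; d = R = 0.103 m
T = 2π√((3/2)R²/(gR)) = 2π√(3R/(2g)) = 0.7885 s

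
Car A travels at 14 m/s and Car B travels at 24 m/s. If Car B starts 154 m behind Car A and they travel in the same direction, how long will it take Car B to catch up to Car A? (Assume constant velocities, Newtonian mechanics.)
Relative speed: v_rel = 24 - 14 = 10 m/s
Time to catch: t = d₀/v_rel = 154/10 = 15.4 s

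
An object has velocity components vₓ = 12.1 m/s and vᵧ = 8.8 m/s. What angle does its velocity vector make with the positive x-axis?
θ = arctan(vᵧ/vₓ) = arctan(8.8/12.1) = 36.03°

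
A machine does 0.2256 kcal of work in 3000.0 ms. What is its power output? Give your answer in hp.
P = W/t = 943.9 J / 3 s = 314.6 W = 0.4219 hp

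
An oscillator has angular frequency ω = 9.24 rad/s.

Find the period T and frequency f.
T = 2π/ω = 2π/9.24 = 0.68 s; f = ω/2π = 1.471 Hz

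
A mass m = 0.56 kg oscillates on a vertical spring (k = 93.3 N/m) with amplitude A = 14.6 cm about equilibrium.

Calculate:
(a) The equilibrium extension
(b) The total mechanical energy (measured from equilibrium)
x_eq = mg/k = 0.56×9.81/93.3 = 0.05888 m = 5.888 cm
E = ½kA² = ½×93.3×(0.146)² = 0.9944 J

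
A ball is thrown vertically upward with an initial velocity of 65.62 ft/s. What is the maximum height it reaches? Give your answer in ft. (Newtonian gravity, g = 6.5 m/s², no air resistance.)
h_max = v₀²/(2g) (with unit conversion) = 101.0 ft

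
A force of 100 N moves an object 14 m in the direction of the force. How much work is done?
W = Fd = 100×14 = 1400.0 J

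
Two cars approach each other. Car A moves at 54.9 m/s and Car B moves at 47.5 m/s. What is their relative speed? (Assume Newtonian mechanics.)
v_rel = v_A + v_B = 54.9 + 47.5 = 102.4 m/s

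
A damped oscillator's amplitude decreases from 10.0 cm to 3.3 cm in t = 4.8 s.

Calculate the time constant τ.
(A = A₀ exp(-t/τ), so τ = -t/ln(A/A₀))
A/A₀ = 3.3/10.0 = 0.33; ln(A/A₀) = -1.109
τ = −t/ln(A/A₀) = −4.8/-1.109 = 4.33 s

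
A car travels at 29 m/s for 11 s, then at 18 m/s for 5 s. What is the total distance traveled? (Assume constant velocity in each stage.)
d₁ = v₁t₁ = 29 × 11 = 319 m
d₂ = v₂t₂ = 18 × 5 = 90 m
d_total = 319 + 90 = 409 m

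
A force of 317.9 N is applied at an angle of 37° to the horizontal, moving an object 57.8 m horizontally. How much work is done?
W = Fd cosθ = 317.9×57.8×cos(37°) = 14675.0 J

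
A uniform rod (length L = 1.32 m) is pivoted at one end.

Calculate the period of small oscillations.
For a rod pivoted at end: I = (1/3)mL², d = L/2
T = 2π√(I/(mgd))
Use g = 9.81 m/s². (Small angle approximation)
I/m = (1/3)L² = 0.5808 m²; d = L/2 = 0.66 m
T = 2π√(I/(mgd)) = 2π√(0.5808/(9.81×0.66)) = 1.882 s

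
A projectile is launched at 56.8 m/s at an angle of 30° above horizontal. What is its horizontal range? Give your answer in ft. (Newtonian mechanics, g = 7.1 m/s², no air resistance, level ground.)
R = v₀² sin(2θ) / g (with unit conversion) = 1291.0 ft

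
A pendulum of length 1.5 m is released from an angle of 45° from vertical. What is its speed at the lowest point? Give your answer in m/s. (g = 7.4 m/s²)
h = L(1 − cosθ) = 1.5×(1 − cos45°) = 0.4393 m
v = √(2gh) = √(2×7.4×0.4393) = 2.55 m/s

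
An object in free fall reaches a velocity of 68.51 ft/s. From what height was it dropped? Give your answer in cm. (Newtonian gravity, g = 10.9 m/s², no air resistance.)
h = v²/(2g) (with unit conversion) = 2000.0 cm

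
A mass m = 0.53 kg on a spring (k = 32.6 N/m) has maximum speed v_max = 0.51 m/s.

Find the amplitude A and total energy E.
½mv²_max = ½kA² → A = v_max√(m/k) = 0.51×√(0.53/32.6) = 0.06503 m = 6.503 cm
E = ½mv²_max = ½×0.53×0.51² = 0.06893 J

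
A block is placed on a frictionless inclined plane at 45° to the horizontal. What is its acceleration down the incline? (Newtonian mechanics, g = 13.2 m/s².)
a = g sin(θ) = 13.2 × sin(45°) = 13.2 × 0.7071 = 9.33 m/s²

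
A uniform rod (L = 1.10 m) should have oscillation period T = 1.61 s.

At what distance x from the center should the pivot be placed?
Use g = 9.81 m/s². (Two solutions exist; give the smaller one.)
T = 2π√((L²/12 + x²)/(gx)). Let c = T²g/(4π²) = 0.6441.
x² − cx + L²/12 = 0 → x = (c − √(c² − L²/3))/2 = 0.2683 m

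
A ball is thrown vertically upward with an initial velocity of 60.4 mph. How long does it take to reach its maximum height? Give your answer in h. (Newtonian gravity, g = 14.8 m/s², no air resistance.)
t_up = v₀/g (with unit conversion) = 0.0005068 h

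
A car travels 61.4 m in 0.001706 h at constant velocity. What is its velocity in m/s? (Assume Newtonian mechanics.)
v = d/t (with unit conversion) = 9.997 m/s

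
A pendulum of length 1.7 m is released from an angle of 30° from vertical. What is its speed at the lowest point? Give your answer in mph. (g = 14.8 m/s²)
h = L(1 − cosθ) = 1.7×(1 − cos30°) = 0.2278 m
v = √(2gh) = √(2×14.8×0.2278) = 2.596 m/s = 5.808 mph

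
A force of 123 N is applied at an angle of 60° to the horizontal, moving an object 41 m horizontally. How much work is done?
W = Fd cosθ = 123×41×cos(60°) = 2521.5 J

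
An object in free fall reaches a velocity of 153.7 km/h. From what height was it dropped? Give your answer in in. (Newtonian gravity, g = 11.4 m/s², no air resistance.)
h = v²/(2g) (with unit conversion) = 3148.0 in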